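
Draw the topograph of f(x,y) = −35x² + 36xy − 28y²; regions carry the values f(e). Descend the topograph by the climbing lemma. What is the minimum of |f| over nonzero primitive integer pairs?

translate: b→34 (≡-36 mod 70), so (35,-36,28)→(35,34,27)
flip: (35,34,27)→(27,-34,35)
translate: b→20 (≡-34 mod 54), so (27,-34,35)→(27,20,28)
reduced (well bottom): (27,20,28) with a≤c, −a<b≤a
well minimum |f| = |-27| = 27 (negative-definite)

27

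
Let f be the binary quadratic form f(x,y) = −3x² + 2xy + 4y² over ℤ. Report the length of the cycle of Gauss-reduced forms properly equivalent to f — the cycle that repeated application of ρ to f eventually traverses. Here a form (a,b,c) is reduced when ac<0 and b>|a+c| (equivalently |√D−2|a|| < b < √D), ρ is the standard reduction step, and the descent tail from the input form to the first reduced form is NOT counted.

D = 52, ⌊√D⌋ = 7
river: ρ → (4,6,-1)
river: ρ → (-1,6,4)
river: ρ → (4,2,-3)
river: ρ → (-3,4,3)
river: ρ → (3,2,-4)
river: ρ → (-4,6,1)
river: ρ → (1,6,-4)
river: ρ → (-4,2,3)
river: ρ → (3,4,-3)
river: ρ → (-3,2,4)
ρ-cycle length = 10 (tail of 0 descent steps not counted)

10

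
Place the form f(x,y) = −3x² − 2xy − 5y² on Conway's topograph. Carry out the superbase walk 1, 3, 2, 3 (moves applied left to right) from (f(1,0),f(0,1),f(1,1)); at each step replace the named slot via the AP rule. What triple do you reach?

start (-3,-5,-10) = (f(1,0),f(0,1),f(1,1))
replace slot 1: 2·((-5)+(-10)) − (-3) = -27 → (-27,-5,-10)
replace slot 3: 2·((-27)+(-5)) − (-10) = -54 → (-27,-5,-54)
replace slot 2: 2·((-27)+(-54)) − (-5) = -157 → (-27,-157,-54)
replace slot 3: 2·((-27)+(-157)) − (-54) = -314 → (-27,-157,-314)

-27,-157,-314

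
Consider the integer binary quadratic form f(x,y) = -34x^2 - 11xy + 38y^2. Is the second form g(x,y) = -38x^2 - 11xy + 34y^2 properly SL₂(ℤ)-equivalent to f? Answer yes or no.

D₁ = 5289, D₂ = 5289
river cycle of f (length 54): (38, 11, -34), (-34, 57, 15), (15, 63, -22), (-22, 69, 6), (6, 63, -55), (-55, 47, 14), (14, 65, -19), (-19, 49, 38), (38, 27, -30), (-30, 33, 35), … (44 more)
river cycle of g (length 54): (34, 11, -38), (-38, 65, 7), (7, 61, -56), (-56, 51, 12), (12, 69, -11), (-11, 63, 30), (30, 57, -17), (-17, 45, 48), (48, 51, -14), (-14, 61, 28), … (44 more)
cycles differ ⇒ inequivalent

no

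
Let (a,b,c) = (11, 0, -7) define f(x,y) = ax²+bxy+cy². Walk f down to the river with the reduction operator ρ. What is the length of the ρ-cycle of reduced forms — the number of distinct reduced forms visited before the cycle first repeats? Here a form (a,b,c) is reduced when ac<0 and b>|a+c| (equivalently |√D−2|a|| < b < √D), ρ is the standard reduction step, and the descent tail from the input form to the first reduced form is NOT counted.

D = 308, ⌊√D⌋ = 17
descent: ρ → (-7,14,4)  [lands on river]
river: ρ → (4,10,-13)
river: ρ → (-13,16,1)
river: ρ → (1,16,-13)
river: ρ → (-13,10,4)
river: ρ → (4,14,-7)
ρ-cycle length = 6 (tail of 1 descent step not counted)

6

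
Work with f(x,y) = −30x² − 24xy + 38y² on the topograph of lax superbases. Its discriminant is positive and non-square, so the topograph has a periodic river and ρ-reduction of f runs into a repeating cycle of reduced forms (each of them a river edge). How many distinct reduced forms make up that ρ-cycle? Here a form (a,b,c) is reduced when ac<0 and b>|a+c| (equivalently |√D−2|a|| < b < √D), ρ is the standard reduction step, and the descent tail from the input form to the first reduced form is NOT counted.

D = 5136, ⌊√D⌋ = 71
descent: ρ → (38,24,-30)  [lands on river]
river: ρ → (-30,36,32)
river: ρ → (32,28,-34)
river: ρ → (-34,40,26)
river: ρ → (26,64,-10)
river: ρ → (-10,56,50)
river: ρ → (50,44,-16)
river: ρ → (-16,52,38)
ρ-cycle length = 8 (tail of 1 descent step not counted)

8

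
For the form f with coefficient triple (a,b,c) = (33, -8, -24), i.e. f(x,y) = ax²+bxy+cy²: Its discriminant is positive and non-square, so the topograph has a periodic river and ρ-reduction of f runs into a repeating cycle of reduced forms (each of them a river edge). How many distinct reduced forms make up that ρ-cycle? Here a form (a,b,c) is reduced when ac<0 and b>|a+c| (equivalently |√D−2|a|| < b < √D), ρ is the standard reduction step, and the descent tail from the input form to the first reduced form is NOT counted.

D = 3232, ⌊√D⌋ = 56
descent: ρ → (-24,56,1)  [lands on river]
river: ρ → (1,56,-24)
river: ρ → (-24,40,17)
river: ρ → (17,28,-36)
river: ρ → (-36,44,9)
river: ρ → (9,46,-31)
river: ρ → (-31,16,24)
river: ρ → (24,32,-23)
river: ρ → (-23,14,33)
river: ρ → (33,52,-4)
river: ρ → (-4,52,33)
river: ρ → (33,14,-23)
river: ρ → (-23,32,24)
river: ρ → (24,16,-31)
river: ρ → (-31,46,9)
river: ρ → (9,44,-36)
river: ρ → (-36,28,17)
river: ρ → (17,40,-24)
ρ-cycle length = 18 (tail of 1 descent step not counted)

18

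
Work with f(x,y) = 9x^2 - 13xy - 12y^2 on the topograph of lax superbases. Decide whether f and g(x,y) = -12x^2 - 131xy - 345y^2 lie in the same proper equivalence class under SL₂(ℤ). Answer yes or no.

D₁ = 601, D₂ = 601
river cycle of f (length 66): (-12, 13, 9), (9, 23, -2), (-2, 21, 20), (20, 19, -3), (-3, 23, 6), (6, 13, -18), (-18, 23, 1), (1, 23, -18), (-18, 13, 6), (6, 23, -3), … (56 more)
river cycle of g (length 66): (-12, 13, 9), (9, 23, -2), (-2, 21, 20), (20, 19, -3), (-3, 23, 6), (6, 13, -18), (-18, 23, 1), (1, 23, -18), (-18, 13, 6), (6, 23, -3), … (56 more)
cycles coincide ⇒ equivalent

yes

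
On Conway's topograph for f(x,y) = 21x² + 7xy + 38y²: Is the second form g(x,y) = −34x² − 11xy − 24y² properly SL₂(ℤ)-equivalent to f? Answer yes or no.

D₁ = -3143, D₂ = -3143
f: reduced (well bottom): (21,7,38) with a≤c, −a<b≤a
g is negative-definite; reduce −g:
−g: flip: (34,11,24)→(24,-11,34)
−g: reduced (well bottom): (24,-11,34) with a≤c, −a<b≤a
flip sign back: reduced form of g is (-24,11,-34)
reduced forms (21, 7, 38) vs (-24, 11, -34) ⇒ inequivalent

no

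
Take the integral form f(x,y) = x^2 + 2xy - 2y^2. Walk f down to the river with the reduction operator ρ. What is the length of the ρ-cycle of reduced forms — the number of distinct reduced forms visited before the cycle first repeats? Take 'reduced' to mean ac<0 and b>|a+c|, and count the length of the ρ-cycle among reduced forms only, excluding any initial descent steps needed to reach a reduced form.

D = 12, ⌊√D⌋ = 3
river: ρ → (-2,2,1)
river: ρ → (1,2,-2)
ρ-cycle length = 2 (tail of 0 descent steps not counted)

2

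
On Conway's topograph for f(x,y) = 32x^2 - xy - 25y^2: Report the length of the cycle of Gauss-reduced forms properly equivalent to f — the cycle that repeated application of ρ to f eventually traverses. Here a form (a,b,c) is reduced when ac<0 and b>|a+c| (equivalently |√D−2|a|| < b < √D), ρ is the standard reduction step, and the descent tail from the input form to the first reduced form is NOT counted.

D = 3201, ⌊√D⌋ = 56
descent: ρ → (-25,51,6)  [lands on river]
river: ρ → (6,45,-49)
river: ρ → (-49,53,2)
river: ρ → (2,55,-22)
river: ρ → (-22,33,24)
river: ρ → (24,15,-31)
river: ρ → (-31,47,8)
river: ρ → (8,49,-25)
ρ-cycle length = 8 (tail of 1 descent step not counted)

8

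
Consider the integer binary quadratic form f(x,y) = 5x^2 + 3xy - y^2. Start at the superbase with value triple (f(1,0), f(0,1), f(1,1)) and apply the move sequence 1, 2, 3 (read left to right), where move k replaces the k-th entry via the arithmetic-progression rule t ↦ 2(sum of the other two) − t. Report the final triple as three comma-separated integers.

start (5,-1,7) = (f(1,0),f(0,1),f(1,1))
replace slot 1: 2·((-1)+7) − 5 = 7 → (7,-1,7)
replace slot 2: 2·(7+7) − (-1) = 29 → (7,29,7)
replace slot 3: 2·(7+29) − 7 = 65 → (7,29,65)

7,29,65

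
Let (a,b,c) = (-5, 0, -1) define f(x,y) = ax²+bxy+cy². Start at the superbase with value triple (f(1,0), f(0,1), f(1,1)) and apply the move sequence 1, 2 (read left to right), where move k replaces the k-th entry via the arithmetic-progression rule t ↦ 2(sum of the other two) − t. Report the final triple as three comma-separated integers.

start (-5,-1,-6) = (f(1,0),f(0,1),f(1,1))
replace slot 1: 2·((-1)+(-6)) − (-5) = -9 → (-9,-1,-6)
replace slot 2: 2·((-9)+(-6)) − (-1) = -29 → (-9,-29,-6)

-9,-29,-6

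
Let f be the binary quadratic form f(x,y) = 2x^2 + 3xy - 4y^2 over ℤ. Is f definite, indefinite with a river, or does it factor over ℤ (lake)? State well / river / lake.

D = b²−4ac = 3² − 4·2·(-4) = 41
D > 0 non-square ⇒ indefinite ⇒ periodic river

river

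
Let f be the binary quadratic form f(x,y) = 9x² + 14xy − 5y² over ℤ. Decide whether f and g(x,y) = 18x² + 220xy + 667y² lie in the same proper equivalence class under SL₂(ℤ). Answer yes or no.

D₁ = 376, D₂ = 376
river cycle of f (length 16): (-5, 16, 6), (6, 8, -13), (-13, 18, 1), (1, 18, -13), (-13, 8, 6), (6, 16, -5), (-5, 14, 9), (9, 4, -10), (-10, 16, 3), (3, 14, -15), … (6 more)
river cycle of g (length 16): (-5, 16, 6), (6, 8, -13), (-13, 18, 1), (1, 18, -13), (-13, 8, 6), (6, 16, -5), (-5, 14, 9), (9, 4, -10), (-10, 16, 3), (3, 14, -15), … (6 more)
cycles coincide ⇒ equivalent

yes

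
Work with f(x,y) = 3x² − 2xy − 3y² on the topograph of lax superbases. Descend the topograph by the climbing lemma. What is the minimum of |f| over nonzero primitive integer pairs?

descent: ρ → (-3,2,3)  [lands on river]
river: ρ → (3,4,-2)
river: ρ → (-2,4,3)
river: ρ → (3,2,-3)
river: ρ → (-3,4,2)
river: ρ → (2,4,-3)
closes: descent 1, river 6
min |a| on river = 2

2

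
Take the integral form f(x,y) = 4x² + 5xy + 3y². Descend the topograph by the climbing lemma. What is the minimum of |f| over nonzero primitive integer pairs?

translate: b→-3 (≡5 mod 8), so (4,5,3)→(4,-3,2)
flip: (4,-3,2)→(2,3,4)
translate: b→-1 (≡3 mod 4), so (2,3,4)→(2,-1,3)
reduced (well bottom): (2,-1,3) with a≤c, −a<b≤a
well minimum = a = 2

2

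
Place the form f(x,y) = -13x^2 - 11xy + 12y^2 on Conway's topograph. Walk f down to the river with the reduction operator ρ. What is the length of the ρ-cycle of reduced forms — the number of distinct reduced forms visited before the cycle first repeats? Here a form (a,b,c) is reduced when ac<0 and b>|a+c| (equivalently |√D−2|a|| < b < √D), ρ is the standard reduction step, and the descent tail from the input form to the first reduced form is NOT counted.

D = 745, ⌊√D⌋ = 27
descent: ρ → (12,11,-13)  [lands on river]
river: ρ → (-13,15,10)
river: ρ → (10,25,-3)
river: ρ → (-3,23,18)
river: ρ → (18,13,-8)
river: ρ → (-8,19,12)
river: ρ → (12,5,-15)
river: ρ → (-15,25,2)
river: ρ → (2,27,-2)
river: ρ → (-2,25,15)
river: ρ → (15,5,-12)
river: ρ → (-12,19,8)
river: ρ → (8,13,-18)
river: ρ → (-18,23,3)
river: ρ → (3,25,-10)
river: ρ → (-10,15,13)
river: ρ → (13,11,-12)
river: ρ → (-12,13,12)
ρ-cycle length = 18 (tail of 1 descent step not counted)

18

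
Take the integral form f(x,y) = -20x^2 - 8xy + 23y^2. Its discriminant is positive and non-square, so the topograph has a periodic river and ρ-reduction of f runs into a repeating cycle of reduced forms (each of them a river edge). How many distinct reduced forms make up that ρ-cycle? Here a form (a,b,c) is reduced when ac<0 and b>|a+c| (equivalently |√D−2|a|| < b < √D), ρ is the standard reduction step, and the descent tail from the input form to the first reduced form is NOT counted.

D = 1904, ⌊√D⌋ = 43
descent: ρ → (23,8,-20)  [lands on river]
river: ρ → (-20,32,11)
river: ρ → (11,34,-17)
river: ρ → (-17,34,11)
river: ρ → (11,32,-20)
river: ρ → (-20,8,23)
river: ρ → (23,38,-5)
river: ρ → (-5,42,7)
river: ρ → (7,42,-5)
river: ρ → (-5,38,23)
ρ-cycle length = 10 (tail of 1 descent step not counted)

10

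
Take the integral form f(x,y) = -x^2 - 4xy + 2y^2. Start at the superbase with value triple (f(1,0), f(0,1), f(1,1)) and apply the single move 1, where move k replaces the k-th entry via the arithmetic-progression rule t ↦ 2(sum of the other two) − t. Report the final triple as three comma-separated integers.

start (-1,2,-3) = (f(1,0),f(0,1),f(1,1))
replace slot 1: 2·(2+(-3)) − (-1) = -1 → (-1,2,-3)

-1,2,-3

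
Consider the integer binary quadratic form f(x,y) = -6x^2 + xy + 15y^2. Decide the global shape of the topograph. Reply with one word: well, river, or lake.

D = b²−4ac = 1² − 4·(-6)·15 = 361
D = 19² is a perfect square ⇒ form factors over ℤ ⇒ lakes

lake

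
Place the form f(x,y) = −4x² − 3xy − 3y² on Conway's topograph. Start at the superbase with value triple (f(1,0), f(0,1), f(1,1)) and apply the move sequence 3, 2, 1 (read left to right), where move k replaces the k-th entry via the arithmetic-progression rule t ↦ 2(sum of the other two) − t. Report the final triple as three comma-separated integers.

start (-4,-3,-10) = (f(1,0),f(0,1),f(1,1))
replace slot 3: 2·((-4)+(-3)) − (-10) = -4 → (-4,-3,-4)
replace slot 2: 2·((-4)+(-4)) − (-3) = -13 → (-4,-13,-4)
replace slot 1: 2·((-13)+(-4)) − (-4) = -30 → (-30,-13,-4)

-30,-13,-4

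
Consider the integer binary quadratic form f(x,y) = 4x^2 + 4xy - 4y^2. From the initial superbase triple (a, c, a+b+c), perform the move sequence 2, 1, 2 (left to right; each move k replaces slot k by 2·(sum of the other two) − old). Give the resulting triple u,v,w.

start (4,-4,4) = (f(1,0),f(0,1),f(1,1))
replace slot 2: 2·(4+4) − (-4) = 20 → (4,20,4)
replace slot 1: 2·(20+4) − 4 = 44 → (44,20,4)
replace slot 2: 2·(44+4) − 20 = 76 → (44,76,4)

44,76,4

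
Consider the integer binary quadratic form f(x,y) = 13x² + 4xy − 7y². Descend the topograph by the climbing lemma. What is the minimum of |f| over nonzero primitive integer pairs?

descent: ρ → (-7,10,10)  [lands on river]
river: ρ → (10,10,-7)
river: ρ → (-7,18,2)
river: ρ → (2,18,-7)
closes: descent 1, river 4
min |a| on river = 2

2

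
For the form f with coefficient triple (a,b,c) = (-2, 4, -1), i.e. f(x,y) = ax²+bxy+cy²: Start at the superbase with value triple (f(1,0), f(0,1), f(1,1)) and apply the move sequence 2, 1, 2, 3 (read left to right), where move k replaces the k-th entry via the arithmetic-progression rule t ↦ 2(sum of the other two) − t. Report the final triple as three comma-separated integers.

start (-2,-1,1) = (f(1,0),f(0,1),f(1,1))
replace slot 2: 2·((-2)+1) − (-1) = -1 → (-2,-1,1)
replace slot 1: 2·((-1)+1) − (-2) = 2 → (2,-1,1)
replace slot 2: 2·(2+1) − (-1) = 7 → (2,7,1)
replace slot 3: 2·(2+7) − 1 = 17 → (2,7,17)

2,7,17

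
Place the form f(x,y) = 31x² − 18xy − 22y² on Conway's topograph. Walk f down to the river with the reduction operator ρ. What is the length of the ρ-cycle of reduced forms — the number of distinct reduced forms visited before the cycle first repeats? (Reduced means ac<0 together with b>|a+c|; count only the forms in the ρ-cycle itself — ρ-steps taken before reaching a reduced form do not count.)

D = 3052, ⌊√D⌋ = 55
descent: ρ → (-22,18,31)  [lands on river]
river: ρ → (31,44,-9)
river: ρ → (-9,46,26)
river: ρ → (26,6,-29)
river: ρ → (-29,52,3)
river: ρ → (3,50,-46)
river: ρ → (-46,42,7)
river: ρ → (7,42,-46)
river: ρ → (-46,50,3)
river: ρ → (3,52,-29)
river: ρ → (-29,6,26)
river: ρ → (26,46,-9)
river: ρ → (-9,44,31)
river: ρ → (31,18,-22)
river: ρ → (-22,26,27)
river: ρ → (27,28,-21)
river: ρ → (-21,14,34)
river: ρ → (34,54,-1)
river: ρ → (-1,54,34)
river: ρ → (34,14,-21)
river: ρ → (-21,28,27)
river: ρ → (27,26,-22)
ρ-cycle length = 22 (tail of 1 descent step not counted)

22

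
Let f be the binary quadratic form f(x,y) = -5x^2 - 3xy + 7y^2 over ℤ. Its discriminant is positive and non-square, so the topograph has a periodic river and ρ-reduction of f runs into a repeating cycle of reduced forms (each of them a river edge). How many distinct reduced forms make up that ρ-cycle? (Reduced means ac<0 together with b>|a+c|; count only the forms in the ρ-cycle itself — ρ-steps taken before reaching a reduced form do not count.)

D = 149, ⌊√D⌋ = 12
descent: ρ → (7,3,-5)  [lands on river]
river: ρ → (-5,7,5)
river: ρ → (5,3,-7)
river: ρ → (-7,11,1)
river: ρ → (1,11,-7)
river: ρ → (-7,3,5)
river: ρ → (5,7,-5)
river: ρ → (-5,3,7)
river: ρ → (7,11,-1)
river: ρ → (-1,11,7)
ρ-cycle length = 10 (tail of 1 descent step not counted)

10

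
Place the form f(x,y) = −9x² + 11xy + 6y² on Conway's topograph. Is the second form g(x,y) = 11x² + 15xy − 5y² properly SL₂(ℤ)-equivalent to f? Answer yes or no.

D₁ = 337, D₂ = 445
discriminants differ ⇒ not SL₂(ℤ)-equivalent

no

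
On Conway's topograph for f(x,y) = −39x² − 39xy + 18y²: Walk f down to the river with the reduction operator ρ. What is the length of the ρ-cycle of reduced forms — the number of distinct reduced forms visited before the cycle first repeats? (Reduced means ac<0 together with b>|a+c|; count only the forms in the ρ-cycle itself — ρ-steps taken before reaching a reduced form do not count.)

D = 4329, ⌊√D⌋ = 65
descent: ρ → (18,39,-39)  [lands on river]
river: ρ → (-39,39,18)
river: ρ → (18,33,-45)
river: ρ → (-45,57,6)
river: ρ → (6,63,-15)
river: ρ → (-15,57,18)
river: ρ → (18,51,-24)
river: ρ → (-24,45,24)
river: ρ → (24,51,-18)
river: ρ → (-18,57,15)
river: ρ → (15,63,-6)
river: ρ → (-6,57,45)
river: ρ → (45,33,-18)
river: ρ → (-18,39,39)
river: ρ → (39,39,-18)
river: ρ → (-18,33,45)
river: ρ → (45,57,-6)
river: ρ → (-6,63,15)
river: ρ → (15,57,-18)
river: ρ → (-18,51,24)
river: ρ → (24,45,-24)
river: ρ → (-24,51,18)
river: ρ → (18,57,-15)
river: ρ → (-15,63,6)
river: ρ → (6,57,-45)
river: ρ → (-45,33,18)
ρ-cycle length = 26 (tail of 1 descent step not counted)

26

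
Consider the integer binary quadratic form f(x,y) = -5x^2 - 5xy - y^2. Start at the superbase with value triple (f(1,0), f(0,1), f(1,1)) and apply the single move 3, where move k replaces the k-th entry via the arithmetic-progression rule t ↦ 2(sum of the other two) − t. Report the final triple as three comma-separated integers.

start (-5,-1,-11) = (f(1,0),f(0,1),f(1,1))
replace slot 3: 2·((-5)+(-1)) − (-11) = -1 → (-5,-1,-1)

-5,-1,-1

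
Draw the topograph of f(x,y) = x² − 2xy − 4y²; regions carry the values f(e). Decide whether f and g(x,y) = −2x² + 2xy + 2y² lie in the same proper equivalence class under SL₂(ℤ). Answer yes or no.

D₁ = 20, D₂ = 20
river cycle of f (length 2): (1, 4, -1), (-1, 4, 1)
river cycle of g (length 2): (2, 2, -2), (-2, 2, 2)
cycles differ ⇒ inequivalent

no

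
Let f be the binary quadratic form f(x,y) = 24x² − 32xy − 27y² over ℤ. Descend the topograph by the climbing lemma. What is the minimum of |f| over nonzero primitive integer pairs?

descent: ρ → (-27,32,24)  [lands on river]
river: ρ → (24,16,-35)
river: ρ → (-35,54,5)
river: ρ → (5,56,-24)
river: ρ → (-24,40,21)
river: ρ → (21,44,-20)
river: ρ → (-20,36,29)
river: ρ → (29,22,-27)
closes: descent 1, river 8
min |a| on river = 5

5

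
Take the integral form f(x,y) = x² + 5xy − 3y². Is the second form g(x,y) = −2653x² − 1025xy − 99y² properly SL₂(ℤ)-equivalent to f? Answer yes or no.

D₁ = 37, D₂ = 37
river cycle of f (length 6): (-3, 1, 3), (3, 5, -1), (-1, 5, 3), (3, 1, -3), (-3, 5, 1), (1, 5, -3)
river cycle of g (length 6): (-3, 1, 3), (3, 5, -1), (-1, 5, 3), (3, 1, -3), (-3, 5, 1), (1, 5, -3)
cycles coincide ⇒ equivalent

yes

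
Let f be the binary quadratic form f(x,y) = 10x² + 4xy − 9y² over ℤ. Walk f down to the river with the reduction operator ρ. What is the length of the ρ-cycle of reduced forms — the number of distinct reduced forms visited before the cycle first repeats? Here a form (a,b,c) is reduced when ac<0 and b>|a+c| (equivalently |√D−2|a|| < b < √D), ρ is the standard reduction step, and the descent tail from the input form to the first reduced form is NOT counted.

D = 376, ⌊√D⌋ = 19
river: ρ → (-9,14,5)
river: ρ → (5,16,-6)
river: ρ → (-6,8,13)
river: ρ → (13,18,-1)
river: ρ → (-1,18,13)
river: ρ → (13,8,-6)
river: ρ → (-6,16,5)
river: ρ → (5,14,-9)
river: ρ → (-9,4,10)
river: ρ → (10,16,-3)
river: ρ → (-3,14,15)
river: ρ → (15,16,-2)
river: ρ → (-2,16,15)
river: ρ → (15,14,-3)
river: ρ → (-3,16,10)
river: ρ → (10,4,-9)
ρ-cycle length = 16 (tail of 0 descent steps not counted)

16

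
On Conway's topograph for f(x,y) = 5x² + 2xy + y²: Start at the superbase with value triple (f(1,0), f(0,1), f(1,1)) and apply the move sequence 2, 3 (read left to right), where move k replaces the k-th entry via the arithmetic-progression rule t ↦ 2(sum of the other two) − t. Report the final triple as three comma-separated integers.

start (5,1,8) = (f(1,0),f(0,1),f(1,1))
replace slot 2: 2·(5+8) − 1 = 25 → (5,25,8)
replace slot 3: 2·(5+25) − 8 = 52 → (5,25,52)

5,25,52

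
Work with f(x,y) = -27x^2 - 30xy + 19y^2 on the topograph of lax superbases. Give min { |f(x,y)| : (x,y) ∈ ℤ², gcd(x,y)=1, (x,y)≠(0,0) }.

descent: ρ → (19,30,-27)  [lands on river]
river: ρ → (-27,24,22)
river: ρ → (22,20,-29)
river: ρ → (-29,38,13)
river: ρ → (13,40,-26)
river: ρ → (-26,12,27)
river: ρ → (27,42,-11)
river: ρ → (-11,46,19)
closes: descent 1, river 8
min |a| on river = 11

11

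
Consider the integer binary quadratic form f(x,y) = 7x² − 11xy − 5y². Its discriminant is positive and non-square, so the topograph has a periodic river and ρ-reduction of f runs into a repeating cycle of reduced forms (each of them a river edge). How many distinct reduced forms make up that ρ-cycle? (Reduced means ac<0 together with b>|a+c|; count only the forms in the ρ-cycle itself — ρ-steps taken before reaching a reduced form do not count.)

D = 261, ⌊√D⌋ = 16
descent: ρ → (-5,11,7)  [lands on river]
river: ρ → (7,3,-9)
river: ρ → (-9,15,1)
river: ρ → (1,15,-9)
river: ρ → (-9,3,7)
river: ρ → (7,11,-5)
river: ρ → (-5,9,9)
river: ρ → (9,9,-5)
ρ-cycle length = 8 (tail of 1 descent step not counted)

8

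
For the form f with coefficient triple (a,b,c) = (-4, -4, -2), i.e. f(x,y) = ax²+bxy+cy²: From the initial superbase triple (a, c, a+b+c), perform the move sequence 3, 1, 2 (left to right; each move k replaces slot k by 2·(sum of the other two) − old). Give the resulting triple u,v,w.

start (-4,-2,-10) = (f(1,0),f(0,1),f(1,1))
replace slot 3: 2·((-4)+(-2)) − (-10) = -2 → (-4,-2,-2)
replace slot 1: 2·((-2)+(-2)) − (-4) = -4 → (-4,-2,-2)
replace slot 2: 2·((-4)+(-2)) − (-2) = -10 → (-4,-10,-2)

-4,-10,-2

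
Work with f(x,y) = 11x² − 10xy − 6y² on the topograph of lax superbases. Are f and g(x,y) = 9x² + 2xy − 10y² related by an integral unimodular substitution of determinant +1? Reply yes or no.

D₁ = 364, D₂ = 364
river cycle of f (length 8): (-6, 10, 11), (11, 12, -5), (-5, 18, 2), (2, 18, -5), (-5, 12, 11), (11, 10, -6), (-6, 14, 7), (7, 14, -6)
river cycle of g (length 8): (-10, 18, 1), (1, 18, -10), (-10, 2, 9), (9, 16, -3), (-3, 14, 14), (14, 14, -3), (-3, 16, 9), (9, 2, -10)
cycles differ ⇒ inequivalent

no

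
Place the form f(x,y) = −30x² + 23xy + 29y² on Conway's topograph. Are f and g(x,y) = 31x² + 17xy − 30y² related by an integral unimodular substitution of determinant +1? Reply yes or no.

D₁ = 4009, D₂ = 4009
river cycle of f (length 10): (29, 35, -24), (-24, 61, 3), (3, 59, -44), (-44, 29, 18), (18, 43, -30), (-30, 17, 31), (31, 45, -16), (-16, 51, 22), (22, 37, -30), (-30, 23, 29)
river cycle of g (length 10): (-30, 43, 18), (18, 29, -44), (-44, 59, 3), (3, 61, -24), (-24, 35, 29), (29, 23, -30), (-30, 37, 22), (22, 51, -16), (-16, 45, 31), (31, 17, -30)
cycles differ ⇒ inequivalent

no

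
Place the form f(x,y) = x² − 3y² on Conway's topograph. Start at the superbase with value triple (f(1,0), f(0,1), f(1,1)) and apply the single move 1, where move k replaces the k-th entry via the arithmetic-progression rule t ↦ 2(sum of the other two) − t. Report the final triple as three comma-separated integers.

start (1,-3,-2) = (f(1,0),f(0,1),f(1,1))
replace slot 1: 2·((-3)+(-2)) − 1 = -11 → (-11,-3,-2)

-11,-3,-2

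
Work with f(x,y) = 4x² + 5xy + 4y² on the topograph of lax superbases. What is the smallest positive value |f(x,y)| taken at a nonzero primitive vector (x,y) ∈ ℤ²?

translate: b→-3 (≡5 mod 8), so (4,5,4)→(4,-3,3)
flip: (4,-3,3)→(3,3,4)
reduced (well bottom): (3,3,4) with a≤c, −a<b≤a
well minimum = a = 3

3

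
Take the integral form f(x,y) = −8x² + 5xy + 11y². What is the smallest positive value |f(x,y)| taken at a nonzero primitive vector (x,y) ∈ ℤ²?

river: ρ → (11,17,-2)
river: ρ → (-2,19,2)
river: ρ → (2,17,-11)
river: ρ → (-11,5,8)
river: ρ → (8,11,-8)
river: ρ → (-8,5,11)
closes: descent 0, river 6
min |a| on river = 2

2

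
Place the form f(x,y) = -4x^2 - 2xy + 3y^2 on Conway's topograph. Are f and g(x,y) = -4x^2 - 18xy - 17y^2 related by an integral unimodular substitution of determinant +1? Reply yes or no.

D₁ = 52, D₂ = 52
river cycle of f (length 10): (3, 2, -4), (-4, 6, 1), (1, 6, -4), (-4, 2, 3), (3, 4, -3), (-3, 2, 4), (4, 6, -1), (-1, 6, 4), (4, 2, -3), (-3, 4, 3)
river cycle of g (length 10): (-3, 4, 3), (3, 2, -4), (-4, 6, 1), (1, 6, -4), (-4, 2, 3), (3, 4, -3), (-3, 2, 4), (4, 6, -1), (-1, 6, 4), (4, 2, -3)
cycles coincide ⇒ equivalent

yes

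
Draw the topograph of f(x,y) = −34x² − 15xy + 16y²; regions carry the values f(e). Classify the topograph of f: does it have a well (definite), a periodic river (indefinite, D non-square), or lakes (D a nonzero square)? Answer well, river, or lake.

D = b²−4ac = (-15)² − 4·(-34)·16 = 2401
D = 49² is a perfect square ⇒ form factors over ℤ ⇒ lakes

lake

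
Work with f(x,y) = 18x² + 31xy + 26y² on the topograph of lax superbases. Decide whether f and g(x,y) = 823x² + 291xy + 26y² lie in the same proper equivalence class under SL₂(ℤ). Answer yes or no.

D₁ = -911, D₂ = -911
f: translate: b→-5 (≡31 mod 36), so (18,31,26)→(18,-5,13)
f: flip: (18,-5,13)→(13,5,18)
f: reduced (well bottom): (13,5,18) with a≤c, −a<b≤a
g: flip: (823,291,26)→(26,-291,823)
g: translate: b→21 (≡-291 mod 52), so (26,-291,823)→(26,21,13)
g: flip: (26,21,13)→(13,-21,26)
g: translate: b→5 (≡-21 mod 26), so (13,-21,26)→(13,5,18)
g: reduced (well bottom): (13,5,18) with a≤c, −a<b≤a
reduced forms (13, 5, 18) vs (13, 5, 18) ⇒ equivalent

yes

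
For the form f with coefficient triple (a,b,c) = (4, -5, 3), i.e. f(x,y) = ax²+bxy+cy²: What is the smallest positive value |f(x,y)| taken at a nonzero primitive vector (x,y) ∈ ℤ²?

translate: b→3 (≡-5 mod 8), so (4,-5,3)→(4,3,2)
flip: (4,3,2)→(2,-3,4)
translate: b→1 (≡-3 mod 4), so (2,-3,4)→(2,1,3)
reduced (well bottom): (2,1,3) with a≤c, −a<b≤a
well minimum = a = 2

2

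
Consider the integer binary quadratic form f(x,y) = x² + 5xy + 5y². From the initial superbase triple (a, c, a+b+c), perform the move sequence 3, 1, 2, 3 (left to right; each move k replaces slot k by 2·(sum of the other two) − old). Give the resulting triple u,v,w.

start (1,5,11) = (f(1,0),f(0,1),f(1,1))
replace slot 3: 2·(1+5) − 11 = 1 → (1,5,1)
replace slot 1: 2·(5+1) − 1 = 11 → (11,5,1)
replace slot 2: 2·(11+1) − 5 = 19 → (11,19,1)
replace slot 3: 2·(11+19) − 1 = 59 → (11,19,59)

11,19,59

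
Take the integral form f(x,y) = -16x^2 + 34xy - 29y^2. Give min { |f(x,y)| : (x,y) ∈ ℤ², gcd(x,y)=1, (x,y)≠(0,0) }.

translate: b→-2 (≡-34 mod 32), so (16,-34,29)→(16,-2,11)
flip: (16,-2,11)→(11,2,16)
reduced (well bottom): (11,2,16) with a≤c, −a<b≤a
well minimum |f| = |-11| = 11 (negative-definite)

11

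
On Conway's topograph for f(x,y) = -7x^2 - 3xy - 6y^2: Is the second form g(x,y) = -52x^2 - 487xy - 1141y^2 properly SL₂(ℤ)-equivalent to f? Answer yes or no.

D₁ = -159, D₂ = -159
f is negative-definite; reduce −f:
−f: flip: (7,3,6)→(6,-3,7)
−f: reduced (well bottom): (6,-3,7) with a≤c, −a<b≤a
flip sign back: reduced form of f is (-6,3,-7)
g is negative-definite; reduce −g:
−g: translate: b→-33 (≡487 mod 104), so (52,487,1141)→(52,-33,6)
−g: flip: (52,-33,6)→(6,33,52)
−g: translate: b→-3 (≡33 mod 12), so (6,33,52)→(6,-3,7)
−g: reduced (well bottom): (6,-3,7) with a≤c, −a<b≤a
flip sign back: reduced form of g is (-6,3,-7)
reduced forms (-6, 3, -7) vs (-6, 3, -7) ⇒ equivalent

yes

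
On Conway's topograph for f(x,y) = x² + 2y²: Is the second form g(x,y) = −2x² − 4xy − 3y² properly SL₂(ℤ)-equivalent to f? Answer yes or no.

D₁ = -8, D₂ = -8
f: reduced (well bottom): (1,0,2) with a≤c, −a<b≤a
g is negative-definite; reduce −g:
−g: translate: b→0 (≡4 mod 4), so (2,4,3)→(2,0,1)
−g: flip: (2,0,1)→(1,0,2)
−g: reduced (well bottom): (1,0,2) with a≤c, −a<b≤a
flip sign back: reduced form of g is (-1,0,-2)
reduced forms (1, 0, 2) vs (-1, 0, -2) ⇒ inequivalent

no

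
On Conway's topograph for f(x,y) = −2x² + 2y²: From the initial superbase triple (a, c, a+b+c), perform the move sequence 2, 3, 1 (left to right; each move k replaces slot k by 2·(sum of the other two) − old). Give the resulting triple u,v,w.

start (-2,2,0) = (f(1,0),f(0,1),f(1,1))
replace slot 2: 2·((-2)+0) − 2 = -6 → (-2,-6,0)
replace slot 3: 2·((-2)+(-6)) − 0 = -16 → (-2,-6,-16)
replace slot 1: 2·((-6)+(-16)) − (-2) = -42 → (-42,-6,-16)

-42,-6,-16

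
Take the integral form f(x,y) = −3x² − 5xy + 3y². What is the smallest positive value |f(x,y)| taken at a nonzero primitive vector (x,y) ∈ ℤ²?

descent: ρ → (3,5,-3)  [lands on river]
river: ρ → (-3,7,1)
river: ρ → (1,7,-3)
river: ρ → (-3,5,3)
river: ρ → (3,7,-1)
river: ρ → (-1,7,3)
closes: descent 1, river 6
min |a| on river = 1

1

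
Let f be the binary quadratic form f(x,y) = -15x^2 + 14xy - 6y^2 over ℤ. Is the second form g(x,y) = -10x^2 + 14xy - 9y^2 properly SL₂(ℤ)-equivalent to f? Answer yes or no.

D₁ = -164, D₂ = -164
f is negative-definite; reduce −f:
−f: flip: (15,-14,6)→(6,14,15)
−f: translate: b→2 (≡14 mod 12), so (6,14,15)→(6,2,7)
−f: reduced (well bottom): (6,2,7) with a≤c, −a<b≤a
flip sign back: reduced form of f is (-6,-2,-7)
g is negative-definite; reduce −g:
−g: translate: b→6 (≡-14 mod 20), so (10,-14,9)→(10,6,5)
−g: flip: (10,6,5)→(5,-6,10)
−g: translate: b→4 (≡-6 mod 10), so (5,-6,10)→(5,4,9)
−g: reduced (well bottom): (5,4,9) with a≤c, −a<b≤a
flip sign back: reduced form of g is (-5,-4,-9)
reduced forms (-6, -2, -7) vs (-5, -4, -9) ⇒ inequivalent

no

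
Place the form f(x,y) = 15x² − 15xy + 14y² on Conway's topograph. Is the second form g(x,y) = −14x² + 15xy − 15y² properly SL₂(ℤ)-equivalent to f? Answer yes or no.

D₁ = -615, D₂ = -615
f: translate: b→15 (≡-15 mod 30), so (15,-15,14)→(15,15,14)
f: flip: (15,15,14)→(14,-15,15)
f: translate: b→13 (≡-15 mod 28), so (14,-15,15)→(14,13,14)
f: reduced (well bottom): (14,13,14) with a≤c, −a<b≤a
g is negative-definite; reduce −g:
−g: translate: b→13 (≡-15 mod 28), so (14,-15,15)→(14,13,14)
−g: reduced (well bottom): (14,13,14) with a≤c, −a<b≤a
flip sign back: reduced form of g is (-14,-13,-14)
reduced forms (14, 13, 14) vs (-14, -13, -14) ⇒ inequivalent

no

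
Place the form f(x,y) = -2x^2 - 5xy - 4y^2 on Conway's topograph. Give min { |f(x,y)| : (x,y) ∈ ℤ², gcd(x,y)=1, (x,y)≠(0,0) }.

translate: b→1 (≡5 mod 4), so (2,5,4)→(2,1,1)
flip: (2,1,1)→(1,-1,2)
translate: b→1 (≡-1 mod 2), so (1,-1,2)→(1,1,2)
reduced (well bottom): (1,1,2) with a≤c, −a<b≤a
well minimum |f| = |-1| = 1 (negative-definite)

1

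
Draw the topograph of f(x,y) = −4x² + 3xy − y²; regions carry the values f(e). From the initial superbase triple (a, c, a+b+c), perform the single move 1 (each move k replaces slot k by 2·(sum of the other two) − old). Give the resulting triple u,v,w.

start (-4,-1,-2) = (f(1,0),f(0,1),f(1,1))
replace slot 1: 2·((-1)+(-2)) − (-4) = -2 → (-2,-1,-2)

-2,-1,-2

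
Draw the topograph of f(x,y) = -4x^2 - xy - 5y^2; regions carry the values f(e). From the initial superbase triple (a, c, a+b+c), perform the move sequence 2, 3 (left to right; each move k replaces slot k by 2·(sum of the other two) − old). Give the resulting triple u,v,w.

start (-4,-5,-10) = (f(1,0),f(0,1),f(1,1))
replace slot 2: 2·((-4)+(-10)) − (-5) = -23 → (-4,-23,-10)
replace slot 3: 2·((-4)+(-23)) − (-10) = -44 → (-4,-23,-44)

-4,-23,-44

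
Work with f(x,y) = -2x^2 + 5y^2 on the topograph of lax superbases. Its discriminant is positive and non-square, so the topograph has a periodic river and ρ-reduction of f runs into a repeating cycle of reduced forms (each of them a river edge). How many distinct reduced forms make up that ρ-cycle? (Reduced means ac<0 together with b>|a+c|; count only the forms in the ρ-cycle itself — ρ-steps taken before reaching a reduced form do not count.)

D = 40, ⌊√D⌋ = 6
descent: ρ → (5,0,-2)
descent: ρ → (-2,4,3)  [lands on river]
river: ρ → (3,2,-3)
river: ρ → (-3,4,2)
river: ρ → (2,4,-3)
river: ρ → (-3,2,3)
river: ρ → (3,4,-2)
ρ-cycle length = 6 (tail of 2 descent steps not counted)

6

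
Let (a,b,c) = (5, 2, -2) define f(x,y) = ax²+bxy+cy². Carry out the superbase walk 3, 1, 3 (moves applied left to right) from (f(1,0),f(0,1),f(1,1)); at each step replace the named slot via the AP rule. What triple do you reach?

start (5,-2,5) = (f(1,0),f(0,1),f(1,1))
replace slot 3: 2·(5+(-2)) − 5 = 1 → (5,-2,1)
replace slot 1: 2·((-2)+1) − 5 = -7 → (-7,-2,1)
replace slot 3: 2·((-7)+(-2)) − 1 = -19 → (-7,-2,-19)

-7,-2,-19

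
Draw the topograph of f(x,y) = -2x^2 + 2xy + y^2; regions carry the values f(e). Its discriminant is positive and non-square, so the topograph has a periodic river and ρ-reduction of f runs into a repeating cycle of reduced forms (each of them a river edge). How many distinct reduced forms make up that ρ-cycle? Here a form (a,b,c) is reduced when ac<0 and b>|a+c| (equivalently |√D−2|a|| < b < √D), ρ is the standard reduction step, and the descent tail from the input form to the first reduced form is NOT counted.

D = 12, ⌊√D⌋ = 3
river: ρ → (1,2,-2)
river: ρ → (-2,2,1)
ρ-cycle length = 2 (tail of 0 descent steps not counted)

2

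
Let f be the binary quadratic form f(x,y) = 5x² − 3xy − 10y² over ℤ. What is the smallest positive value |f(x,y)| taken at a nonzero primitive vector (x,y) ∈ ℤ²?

descent: ρ → (-10,3,5)
descent: ρ → (5,7,-8)  [lands on river]
river: ρ → (-8,9,4)
river: ρ → (4,7,-10)
river: ρ → (-10,13,1)
river: ρ → (1,13,-10)
river: ρ → (-10,7,4)
river: ρ → (4,9,-8)
river: ρ → (-8,7,5)
river: ρ → (5,13,-2)
river: ρ → (-2,11,11)
river: ρ → (11,11,-2)
river: ρ → (-2,13,5)
closes: descent 2, river 12
min |a| on river = 1

1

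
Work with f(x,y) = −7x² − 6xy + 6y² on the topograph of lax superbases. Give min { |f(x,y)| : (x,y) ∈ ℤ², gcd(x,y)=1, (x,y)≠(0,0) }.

descent: ρ → (6,6,-7)  [lands on river]
river: ρ → (-7,8,5)
river: ρ → (5,12,-3)
river: ρ → (-3,12,5)
river: ρ → (5,8,-7)
river: ρ → (-7,6,6)
closes: descent 1, river 6
min |a| on river = 3

3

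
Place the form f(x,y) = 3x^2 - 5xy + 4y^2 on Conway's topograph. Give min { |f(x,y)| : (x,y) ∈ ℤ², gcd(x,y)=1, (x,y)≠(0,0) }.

translate: b→1 (≡-5 mod 6), so (3,-5,4)→(3,1,2)
flip: (3,1,2)→(2,-1,3)
reduced (well bottom): (2,-1,3) with a≤c, −a<b≤a
well minimum = a = 2

2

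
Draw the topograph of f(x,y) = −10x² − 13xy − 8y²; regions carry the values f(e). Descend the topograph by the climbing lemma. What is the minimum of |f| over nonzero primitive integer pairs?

translate: b→-7 (≡13 mod 20), so (10,13,8)→(10,-7,5)
flip: (10,-7,5)→(5,7,10)
translate: b→-3 (≡7 mod 10), so (5,7,10)→(5,-3,8)
reduced (well bottom): (5,-3,8) with a≤c, −a<b≤a
well minimum |f| = |-5| = 5 (negative-definite)

5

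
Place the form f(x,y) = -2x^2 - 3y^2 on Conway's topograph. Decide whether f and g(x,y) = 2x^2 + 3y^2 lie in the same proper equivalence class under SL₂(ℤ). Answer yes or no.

D₁ = -24, D₂ = -24
f is negative-definite; reduce −f:
−f: reduced (well bottom): (2,0,3) with a≤c, −a<b≤a
flip sign back: reduced form of f is (-2,0,-3)
g: reduced (well bottom): (2,0,3) with a≤c, −a<b≤a
reduced forms (-2, 0, -3) vs (2, 0, 3) ⇒ inequivalent

no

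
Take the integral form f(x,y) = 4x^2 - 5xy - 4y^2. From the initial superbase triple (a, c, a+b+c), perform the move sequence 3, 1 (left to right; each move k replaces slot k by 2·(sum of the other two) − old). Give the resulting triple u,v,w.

start (4,-4,-5) = (f(1,0),f(0,1),f(1,1))
replace slot 3: 2·(4+(-4)) − (-5) = 5 → (4,-4,5)
replace slot 1: 2·((-4)+5) − 4 = -2 → (-2,-4,5)

-2,-4,5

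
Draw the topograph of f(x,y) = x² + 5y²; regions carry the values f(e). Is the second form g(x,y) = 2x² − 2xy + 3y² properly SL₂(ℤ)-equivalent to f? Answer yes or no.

D₁ = -20, D₂ = -20
f: reduced (well bottom): (1,0,5) with a≤c, −a<b≤a
g: translate: b→2 (≡-2 mod 4), so (2,-2,3)→(2,2,3)
g: reduced (well bottom): (2,2,3) with a≤c, −a<b≤a
reduced forms (1, 0, 5) vs (2, 2, 3) ⇒ inequivalent

no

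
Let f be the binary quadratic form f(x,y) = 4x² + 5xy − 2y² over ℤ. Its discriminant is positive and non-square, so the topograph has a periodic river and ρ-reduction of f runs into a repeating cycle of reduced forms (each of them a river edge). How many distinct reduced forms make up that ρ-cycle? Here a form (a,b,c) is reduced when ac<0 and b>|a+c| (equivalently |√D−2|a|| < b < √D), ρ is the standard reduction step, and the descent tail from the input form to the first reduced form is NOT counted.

D = 57, ⌊√D⌋ = 7
river: ρ → (-2,7,1)
river: ρ → (1,7,-2)
river: ρ → (-2,5,4)
river: ρ → (4,3,-3)
river: ρ → (-3,3,4)
river: ρ → (4,5,-2)
ρ-cycle length = 6 (tail of 0 descent steps not counted)

6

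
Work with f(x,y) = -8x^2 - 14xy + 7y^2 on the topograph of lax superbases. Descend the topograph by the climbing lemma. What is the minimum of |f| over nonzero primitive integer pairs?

descent: ρ → (7,14,-8)  [lands on river]
river: ρ → (-8,18,3)
river: ρ → (3,18,-8)
river: ρ → (-8,14,7)
closes: descent 1, river 4
min |a| on river = 3

3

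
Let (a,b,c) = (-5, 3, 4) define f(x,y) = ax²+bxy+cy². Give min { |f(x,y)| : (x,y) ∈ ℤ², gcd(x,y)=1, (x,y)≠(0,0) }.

river: ρ → (4,5,-4)
river: ρ → (-4,3,5)
river: ρ → (5,7,-2)
river: ρ → (-2,9,1)
river: ρ → (1,9,-2)
river: ρ → (-2,7,5)
river: ρ → (5,3,-4)
river: ρ → (-4,5,4)
river: ρ → (4,3,-5)
river: ρ → (-5,7,2)
river: ρ → (2,9,-1)
river: ρ → (-1,9,2)
river: ρ → (2,7,-5)
river: ρ → (-5,3,4)
closes: descent 0, river 14
min |a| on river = 1

1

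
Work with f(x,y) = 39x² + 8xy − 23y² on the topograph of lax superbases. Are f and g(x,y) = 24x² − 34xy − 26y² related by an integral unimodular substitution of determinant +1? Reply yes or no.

D₁ = 3652, D₂ = 3652
river cycle of f (length 32): (-23, 38, 24), (24, 58, -3), (-3, 56, 43), (43, 30, -16), (-16, 34, 39), (39, 44, -11), (-11, 44, 39), (39, 34, -16), (-16, 30, 43), (43, 56, -3), … (22 more)
river cycle of g (length 32): (-26, 34, 24), (24, 14, -36), (-36, 58, 2), (2, 58, -36), (-36, 14, 24), (24, 34, -26), (-26, 18, 32), (32, 46, -12), (-12, 50, 24), (24, 46, -16), … (22 more)
cycles differ ⇒ inequivalent

no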